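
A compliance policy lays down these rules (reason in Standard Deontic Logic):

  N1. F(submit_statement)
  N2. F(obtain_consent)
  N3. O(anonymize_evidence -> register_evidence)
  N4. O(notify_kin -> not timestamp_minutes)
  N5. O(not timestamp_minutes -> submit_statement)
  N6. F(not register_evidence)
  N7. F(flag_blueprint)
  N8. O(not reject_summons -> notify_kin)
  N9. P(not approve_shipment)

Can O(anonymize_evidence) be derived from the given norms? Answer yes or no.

Premise 3 is O(anonymize_evidence -> register_evidence); even if O(register_evidence) held, inferring O(anonymize_evidence) would be affirming the consequent — invalid.
No other premise forces O(anonymize_evidence). An ideal world satisfying every premise can still have anonymize_evidence false, so O(anonymize_evidence) is not derivable.

No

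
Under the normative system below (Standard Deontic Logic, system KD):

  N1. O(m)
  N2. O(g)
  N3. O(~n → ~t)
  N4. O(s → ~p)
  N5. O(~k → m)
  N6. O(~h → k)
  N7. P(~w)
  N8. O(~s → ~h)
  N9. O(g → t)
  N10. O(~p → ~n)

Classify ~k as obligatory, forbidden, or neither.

Premise 2 states O(g) outright.
From O(g) and premise 9, O(g → t), we obtain O(t).
Premise 3 is O(~n → ~t); contrapositively O(t → n). Since O(t) holds, K gives O(n).
The contrapositive of premise 10 (O(~p → ~n)) is O(n → p), and O(n) is already established, so O(p).
Premise 4 is O(s → ~p); contrapositively O(p → ~s). Since O(p) holds, K gives O(~s).
From O(~s) and premise 8, O(~s → ~h), we obtain O(~h).
Applying K to premise 6 (O(~h → k)) and O(~h) yields O(k).
Premises 1, 5, 7 do not contribute to this derivation.
Thus O(k), which is F(~k): ~k is forbidden.

Forbidden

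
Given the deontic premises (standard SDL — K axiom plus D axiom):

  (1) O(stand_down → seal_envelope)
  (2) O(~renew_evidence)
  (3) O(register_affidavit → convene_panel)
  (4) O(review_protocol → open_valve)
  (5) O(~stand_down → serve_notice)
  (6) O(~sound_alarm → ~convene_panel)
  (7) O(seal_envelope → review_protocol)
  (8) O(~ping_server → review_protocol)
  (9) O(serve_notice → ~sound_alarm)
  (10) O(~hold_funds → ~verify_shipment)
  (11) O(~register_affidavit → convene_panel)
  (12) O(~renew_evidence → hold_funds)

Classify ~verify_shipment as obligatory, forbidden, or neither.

Premise 10 is O(~hold_funds → ~verify_shipment), but O(~hold_funds) is not derivable from the premises, so it does not yield O(~verify_shipment).
No premise or chain of K-axiom applications forces O(~verify_shipment), and none forces O(verify_shipment). So ~verify_shipment is neither obligatory nor forbidden under these norms.

Neither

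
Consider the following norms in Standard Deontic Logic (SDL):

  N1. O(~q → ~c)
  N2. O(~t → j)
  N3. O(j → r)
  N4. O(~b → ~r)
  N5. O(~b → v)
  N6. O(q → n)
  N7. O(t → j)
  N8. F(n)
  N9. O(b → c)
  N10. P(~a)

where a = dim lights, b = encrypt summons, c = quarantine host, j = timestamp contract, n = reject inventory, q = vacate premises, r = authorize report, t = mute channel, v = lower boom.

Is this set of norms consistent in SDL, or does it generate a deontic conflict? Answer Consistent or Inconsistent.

Premises 2 and 7 cover both cases: O(~t → j) and O(t → j). Since ~t ∨ t is a tautology, O(j) follows.
Applying K to premise 3 (O(j → r)) and O(j) yields O(r).
Premise 4, O(~b → ~r), contraposes to O(r → b); with O(r) we get O(b).
From O(b) and premise 9, O(b → c), we obtain O(c).
Premise 1, O(~q → ~c), contraposes to O(c → q); with O(c) we get O(q).
With premise 6, O(q → n), the K-axiom yields O(n).
But premise 8, F(n), means O(~n).
We now have both O(n) and O(~n) — n is simultaneously obligatory and forbidden, violating the D-axiom.

Inconsistent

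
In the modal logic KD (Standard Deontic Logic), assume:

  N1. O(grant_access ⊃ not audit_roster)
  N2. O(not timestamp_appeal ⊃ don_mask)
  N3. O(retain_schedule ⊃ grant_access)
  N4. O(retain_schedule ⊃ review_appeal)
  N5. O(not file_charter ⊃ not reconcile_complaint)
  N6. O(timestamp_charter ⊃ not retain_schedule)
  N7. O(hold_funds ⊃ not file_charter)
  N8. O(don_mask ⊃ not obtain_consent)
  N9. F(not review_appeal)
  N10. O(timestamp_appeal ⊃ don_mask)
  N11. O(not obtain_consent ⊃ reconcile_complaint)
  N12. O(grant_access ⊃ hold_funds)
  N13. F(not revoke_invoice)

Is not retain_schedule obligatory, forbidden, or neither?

Obligatory

Premises 2 and 10 are O(not timestamp_appeal ⊃ don_mask) and O(timestamp_appeal ⊃ don_mask); every ideal world satisfies not timestamp_appeal or timestamp_appeal, so in either case don_mask holds — hence O(don_mask).
Premise 8 is O(don_mask ⊃ not obtain_consent); since O(don_mask), deontic closure gives O(not obtain_consent).
With premise 11, O(not obtain_consent ⊃ reconcile_complaint), the K-axiom yields O(reconcile_complaint).
The contrapositive of premise 5 (O(not file_charter ⊃ not reconcile_complaint)) is O(reconcile_complaint ⊃ file_charter), and O(reconcile_complaint) is already established, so O(file_charter).
Premise 7 is O(hold_funds ⊃ not file_charter); contrapositively O(file_charter ⊃ not hold_funds). Since O(file_charter) holds, K gives O(not hold_funds).
Premise 12, O(grant_access ⊃ hold_funds), contraposes to O(not hold_funds ⊃ not grant_access); with O(not hold_funds) we get O(not grant_access).
Premise 3, O(retain_schedule ⊃ grant_access), contraposes to O(not grant_access ⊃ not retain_schedule); with O(not grant_access) we get O(not retain_schedule).
Premises 1, 4, 6, 9, 13 do not contribute to this derivation.
Hence not retain_schedule is obligatory.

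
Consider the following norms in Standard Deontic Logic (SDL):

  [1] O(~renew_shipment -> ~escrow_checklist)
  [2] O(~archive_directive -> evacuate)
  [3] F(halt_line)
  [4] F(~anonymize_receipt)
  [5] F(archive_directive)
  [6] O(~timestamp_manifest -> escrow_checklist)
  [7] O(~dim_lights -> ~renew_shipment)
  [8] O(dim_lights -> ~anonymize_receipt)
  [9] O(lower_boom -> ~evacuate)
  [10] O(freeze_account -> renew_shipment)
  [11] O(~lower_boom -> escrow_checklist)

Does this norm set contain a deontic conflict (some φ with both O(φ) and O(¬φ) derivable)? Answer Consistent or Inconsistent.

Premise 5 is F(archive_directive), i.e. O(~archive_directive).
Premise 2 is O(~archive_directive -> evacuate); since O(~archive_directive), deontic closure gives O(evacuate).
Premise 9, O(lower_boom -> ~evacuate), contraposes to O(evacuate -> ~lower_boom); with O(evacuate) we get O(~lower_boom).
Premise 11 is O(~lower_boom -> escrow_checklist); since O(~lower_boom), deontic closure gives O(escrow_checklist).
Premise 1 is O(~renew_shipment -> ~escrow_checklist); contrapositively O(escrow_checklist -> renew_shipment). Since O(escrow_checklist) holds, K gives O(renew_shipment).
Premise 7, O(~dim_lights -> ~renew_shipment), contraposes to O(renew_shipment -> dim_lights); with O(renew_shipment) we get O(dim_lights).
With premise 8, O(dim_lights -> ~anonymize_receipt), the K-axiom yields O(~anonymize_receipt).
However, F(~anonymize_receipt) at premise 4 amounts to O(anonymize_receipt).
We now have both O(~anonymize_receipt) and O(anonymize_receipt) — anonymize_receipt is simultaneously obligatory and forbidden, violating the D-axiom.

Inconsistent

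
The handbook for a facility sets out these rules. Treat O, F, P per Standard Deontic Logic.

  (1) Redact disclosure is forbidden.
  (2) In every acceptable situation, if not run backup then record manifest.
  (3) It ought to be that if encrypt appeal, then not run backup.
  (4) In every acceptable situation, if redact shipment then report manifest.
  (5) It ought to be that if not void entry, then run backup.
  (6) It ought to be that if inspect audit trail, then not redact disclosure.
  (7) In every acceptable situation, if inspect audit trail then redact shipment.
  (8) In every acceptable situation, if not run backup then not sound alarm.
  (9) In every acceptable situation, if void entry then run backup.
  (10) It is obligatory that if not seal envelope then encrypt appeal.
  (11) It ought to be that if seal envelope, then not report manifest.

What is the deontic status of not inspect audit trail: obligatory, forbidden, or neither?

By case analysis on void_entry: premise 9 gives O(void_entry → run_backup) and premise 5 gives O(¬void_entry → run_backup), so O(run_backup) either way.
Premise 3 is O(encrypt_appeal → ¬run_backup); contrapositively O(run_backup → ¬encrypt_appeal). Since O(run_backup) holds, K gives O(¬encrypt_appeal).
Premise 10 is O(¬seal_envelope → encrypt_appeal); contrapositively O(¬encrypt_appeal → seal_envelope). Since O(¬encrypt_appeal) holds, K gives O(seal_envelope).
Premise 11 is O(seal_envelope → ¬report_manifest); since O(seal_envelope), deontic closure gives O(¬report_manifest).
The contrapositive of premise 4 (O(redact_shipment → report_manifest)) is O(¬report_manifest → ¬redact_shipment), and O(¬report_manifest) is already established, so O(¬redact_shipment).
The contrapositive of premise 7 (O(inspect_audit_trail → redact_shipment)) is O(¬redact_shipment → ¬inspect_audit_trail), and O(¬redact_shipment) is already established, so O(¬inspect_audit_trail).
Premises 1, 2, 6, 8 do not contribute to this derivation.
Hence ¬inspect_audit_trail is obligatory.

Obligatory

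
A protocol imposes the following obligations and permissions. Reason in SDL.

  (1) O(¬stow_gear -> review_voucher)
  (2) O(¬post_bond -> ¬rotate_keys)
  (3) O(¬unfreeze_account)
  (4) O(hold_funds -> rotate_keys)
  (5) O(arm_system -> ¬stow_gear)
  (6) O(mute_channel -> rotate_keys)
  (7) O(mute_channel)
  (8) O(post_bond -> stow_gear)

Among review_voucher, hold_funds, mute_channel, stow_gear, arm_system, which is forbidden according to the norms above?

arm_system

Premise 7 gives O(mute_channel).
From O(mute_channel) and premise 6, O(mute_channel -> rotate_keys), we obtain O(rotate_keys).
Premise 2, O(¬post_bond -> ¬rotate_keys), contraposes to O(rotate_keys -> post_bond); with O(rotate_keys) we get O(post_bond).
Premise 8 is O(post_bond -> stow_gear); since O(post_bond), deontic closure gives O(stow_gear).
Premise 5, O(arm_system -> ¬stow_gear), contraposes to O(stow_gear -> ¬arm_system); with O(stow_gear) we get O(¬arm_system).
So O(¬arm_system) holds, i.e. arm_system is forbidden. None of the other listed options is forbidden under the premises.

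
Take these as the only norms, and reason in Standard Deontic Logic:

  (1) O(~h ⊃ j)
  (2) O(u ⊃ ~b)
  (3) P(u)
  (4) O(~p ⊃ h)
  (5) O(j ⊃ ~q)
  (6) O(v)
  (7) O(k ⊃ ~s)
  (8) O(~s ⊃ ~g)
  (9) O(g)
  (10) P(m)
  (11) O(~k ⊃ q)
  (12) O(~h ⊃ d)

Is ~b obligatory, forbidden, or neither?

Neither

Premise 2 is O(u ⊃ ~b), but O(u) is not derivable from the premises (the permission P(u) asserts only ~O(~u), not O(u)), so it does not yield O(~b).
No premise or chain of K-axiom applications forces O(~b), and none forces O(b). So ~b is neither obligatory nor forbidden under these norms.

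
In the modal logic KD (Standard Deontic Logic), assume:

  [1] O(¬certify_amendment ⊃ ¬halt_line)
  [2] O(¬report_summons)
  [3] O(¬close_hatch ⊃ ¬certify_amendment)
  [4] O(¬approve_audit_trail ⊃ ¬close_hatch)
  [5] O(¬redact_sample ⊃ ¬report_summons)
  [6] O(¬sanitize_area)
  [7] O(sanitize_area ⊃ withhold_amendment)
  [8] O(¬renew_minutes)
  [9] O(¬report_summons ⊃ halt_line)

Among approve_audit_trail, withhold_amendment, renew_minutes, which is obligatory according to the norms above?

approve_audit_trail

Premise 2 gives O(¬report_summons).
Applying K to premise 9 (O(¬report_summons ⊃ halt_line)) and O(¬report_summons) yields O(halt_line).
Premise 1 is O(¬certify_amendment ⊃ ¬halt_line); contrapositively O(halt_line ⊃ certify_amendment). Since O(halt_line) holds, K gives O(certify_amendment).
Premise 3, O(¬close_hatch ⊃ ¬certify_amendment), contraposes to O(certify_amendment ⊃ close_hatch); with O(certify_amendment) we get O(close_hatch).
The contrapositive of premise 4 (O(¬approve_audit_trail ⊃ ¬close_hatch)) is O(close_hatch ⊃ approve_audit_trail), and O(close_hatch) is already established, so O(approve_audit_trail).
So O(approve_audit_trail) holds — approve_audit_trail is obligatory. None of the other listed options is made obligatory by any chain of premises.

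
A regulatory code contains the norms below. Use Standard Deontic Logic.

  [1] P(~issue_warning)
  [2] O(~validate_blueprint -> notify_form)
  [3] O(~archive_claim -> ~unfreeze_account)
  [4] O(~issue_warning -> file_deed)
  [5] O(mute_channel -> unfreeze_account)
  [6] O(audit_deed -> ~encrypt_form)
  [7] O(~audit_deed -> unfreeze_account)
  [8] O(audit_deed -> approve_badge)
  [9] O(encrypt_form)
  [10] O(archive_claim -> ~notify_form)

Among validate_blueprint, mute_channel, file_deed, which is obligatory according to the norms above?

From premise 9 we have O(encrypt_form).
Premise 6 is O(audit_deed -> ~encrypt_form); contrapositively O(encrypt_form -> ~audit_deed). Since O(encrypt_form) holds, K gives O(~audit_deed).
Premise 7 is O(~audit_deed -> unfreeze_account); since O(~audit_deed), deontic closure gives O(unfreeze_account).
Premise 3 is O(~archive_claim -> ~unfreeze_account); contrapositively O(unfreeze_account -> archive_claim). Since O(unfreeze_account) holds, K gives O(archive_claim).
From O(archive_claim) and premise 10, O(archive_claim -> ~notify_form), we obtain O(~notify_form).
The contrapositive of premise 2 (O(~validate_blueprint -> notify_form)) is O(~notify_form -> validate_blueprint), and O(~notify_form) is already established, so O(validate_blueprint).
So O(validate_blueprint) holds — validate_blueprint is obligatory. None of the other listed options is made obligatory by any chain of premises.

validate_blueprint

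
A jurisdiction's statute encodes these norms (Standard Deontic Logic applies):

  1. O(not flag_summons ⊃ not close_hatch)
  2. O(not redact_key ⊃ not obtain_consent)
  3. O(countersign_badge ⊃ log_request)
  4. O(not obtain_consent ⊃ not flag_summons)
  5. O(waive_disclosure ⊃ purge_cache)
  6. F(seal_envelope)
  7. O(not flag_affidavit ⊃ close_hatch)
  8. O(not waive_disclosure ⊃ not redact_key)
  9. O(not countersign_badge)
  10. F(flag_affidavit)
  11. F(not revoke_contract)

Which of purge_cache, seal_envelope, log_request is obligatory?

F(flag_affidavit) at premise 10 means O(not flag_affidavit).
With premise 7, O(not flag_affidavit ⊃ close_hatch), the K-axiom yields O(close_hatch).
Premise 1, O(not flag_summons ⊃ not close_hatch), contraposes to O(close_hatch ⊃ flag_summons); with O(close_hatch) we get O(flag_summons).
The contrapositive of premise 4 (O(not obtain_consent ⊃ not flag_summons)) is O(flag_summons ⊃ obtain_consent), and O(flag_summons) is already established, so O(obtain_consent).
Premise 2 is O(not redact_key ⊃ not obtain_consent); contrapositively O(obtain_consent ⊃ redact_key). Since O(obtain_consent) holds, K gives O(redact_key).
Premise 8, O(not waive_disclosure ⊃ not redact_key), contraposes to O(redact_key ⊃ waive_disclosure); with O(redact_key) we get O(waive_disclosure).
Applying K to premise 5 (O(waive_disclosure ⊃ purge_cache)) and O(waive_disclosure) yields O(purge_cache).
So O(purge_cache) holds — purge_cache is obligatory. None of the other listed options is made obligatory by any chain of premises.

purge_cache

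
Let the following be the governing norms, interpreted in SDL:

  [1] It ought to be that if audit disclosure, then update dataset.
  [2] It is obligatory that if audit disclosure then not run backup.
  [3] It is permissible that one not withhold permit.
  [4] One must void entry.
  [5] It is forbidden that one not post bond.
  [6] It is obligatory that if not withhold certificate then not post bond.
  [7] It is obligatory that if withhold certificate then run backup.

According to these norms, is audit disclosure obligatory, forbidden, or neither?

Forbidden

Premise 5, F(¬post_bond), is equivalent to O(post_bond).
Premise 6, O(¬withhold_certificate → ¬post_bond), contraposes to O(post_bond → withhold_certificate); with O(post_bond) we get O(withhold_certificate).
With premise 7, O(withhold_certificate → run_backup), the K-axiom yields O(run_backup).
Premise 2 is O(audit_disclosure → ¬run_backup); contrapositively O(run_backup → ¬audit_disclosure). Since O(run_backup) holds, K gives O(¬audit_disclosure).
Premises 1, 3, 4 do not contribute to this derivation.
Thus O(¬audit_disclosure), which is F(audit_disclosure): audit_disclosure is forbidden.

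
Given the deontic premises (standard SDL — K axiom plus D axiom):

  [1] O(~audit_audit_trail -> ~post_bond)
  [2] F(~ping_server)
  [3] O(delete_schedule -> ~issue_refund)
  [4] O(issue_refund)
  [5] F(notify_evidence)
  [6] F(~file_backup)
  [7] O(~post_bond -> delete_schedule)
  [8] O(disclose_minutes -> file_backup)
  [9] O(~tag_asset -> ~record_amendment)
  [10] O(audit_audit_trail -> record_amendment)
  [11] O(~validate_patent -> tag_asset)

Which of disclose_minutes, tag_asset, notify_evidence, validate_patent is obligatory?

tag_asset

From premise 4 we have O(issue_refund).
The contrapositive of premise 3 (O(delete_schedule -> ~issue_refund)) is O(issue_refund -> ~delete_schedule), and O(issue_refund) is already established, so O(~delete_schedule).
Premise 7, O(~post_bond -> delete_schedule), contraposes to O(~delete_schedule -> post_bond); with O(~delete_schedule) we get O(post_bond).
The contrapositive of premise 1 (O(~audit_audit_trail -> ~post_bond)) is O(post_bond -> audit_audit_trail), and O(post_bond) is already established, so O(audit_audit_trail).
From O(audit_audit_trail) and premise 10, O(audit_audit_trail -> record_amendment), we obtain O(record_amendment).
The contrapositive of premise 9 (O(~tag_asset -> ~record_amendment)) is O(record_amendment -> tag_asset), and O(record_amendment) is already established, so O(tag_asset).
So O(tag_asset) holds — tag_asset is obligatory. None of the other listed options is made obligatory by any chain of premises.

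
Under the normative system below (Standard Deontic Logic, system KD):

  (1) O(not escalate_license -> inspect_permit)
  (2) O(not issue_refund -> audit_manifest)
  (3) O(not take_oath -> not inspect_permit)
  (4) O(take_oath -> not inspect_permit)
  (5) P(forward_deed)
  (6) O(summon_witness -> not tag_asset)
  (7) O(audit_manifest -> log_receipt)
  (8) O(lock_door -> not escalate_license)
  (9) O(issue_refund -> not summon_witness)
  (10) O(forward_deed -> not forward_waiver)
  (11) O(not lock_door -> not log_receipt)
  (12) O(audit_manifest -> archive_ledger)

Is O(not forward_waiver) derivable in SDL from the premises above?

No

Premise 10 is O(forward_deed -> not forward_waiver), but O(forward_deed) is not derivable from the premises (the permission P(forward_deed) asserts only not O(not forward_deed), not O(forward_deed)), so it does not yield O(not forward_waiver).
No other premise forces O(not forward_waiver). An ideal world satisfying every premise can still have not forward_waiver false, so O(not forward_waiver) is not derivable.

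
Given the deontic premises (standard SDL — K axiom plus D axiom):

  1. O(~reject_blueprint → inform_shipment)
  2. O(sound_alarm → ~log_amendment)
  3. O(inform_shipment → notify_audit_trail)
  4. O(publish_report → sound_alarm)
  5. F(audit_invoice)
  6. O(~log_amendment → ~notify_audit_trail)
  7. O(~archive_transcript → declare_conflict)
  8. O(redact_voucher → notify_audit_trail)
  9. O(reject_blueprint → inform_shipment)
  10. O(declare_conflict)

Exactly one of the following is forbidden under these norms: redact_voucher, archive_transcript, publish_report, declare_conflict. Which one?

By case analysis on ~reject_blueprint: premise 1 gives O(~reject_blueprint → inform_shipment) and premise 9 gives O(reject_blueprint → inform_shipment), so O(inform_shipment) either way.
From O(inform_shipment) and premise 3, O(inform_shipment → notify_audit_trail), we obtain O(notify_audit_trail).
The contrapositive of premise 6 (O(~log_amendment → ~notify_audit_trail)) is O(notify_audit_trail → log_amendment), and O(notify_audit_trail) is already established, so O(log_amendment).
The contrapositive of premise 2 (O(sound_alarm → ~log_amendment)) is O(log_amendment → ~sound_alarm), and O(log_amendment) is already established, so O(~sound_alarm).
The contrapositive of premise 4 (O(publish_report → sound_alarm)) is O(~sound_alarm → ~publish_report), and O(~sound_alarm) is already established, so O(~publish_report).
So O(~publish_report) holds, i.e. publish_report is forbidden. None of the other listed options is forbidden under the premises.

publish_report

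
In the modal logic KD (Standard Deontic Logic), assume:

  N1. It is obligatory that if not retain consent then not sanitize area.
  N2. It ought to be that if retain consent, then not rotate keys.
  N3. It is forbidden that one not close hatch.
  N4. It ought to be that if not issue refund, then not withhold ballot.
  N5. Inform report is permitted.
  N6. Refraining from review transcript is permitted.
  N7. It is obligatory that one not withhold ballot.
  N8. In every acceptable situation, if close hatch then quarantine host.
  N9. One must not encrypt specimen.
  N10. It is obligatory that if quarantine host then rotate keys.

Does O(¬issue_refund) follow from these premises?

No

Premise 4 is O(¬issue_refund → ¬withhold_ballot); even if O(¬withhold_ballot) held, inferring O(¬issue_refund) would be affirming the consequent — invalid.
No other premise forces O(¬issue_refund). An ideal world satisfying every premise can still have ¬issue_refund false, so O(¬issue_refund) is not derivable.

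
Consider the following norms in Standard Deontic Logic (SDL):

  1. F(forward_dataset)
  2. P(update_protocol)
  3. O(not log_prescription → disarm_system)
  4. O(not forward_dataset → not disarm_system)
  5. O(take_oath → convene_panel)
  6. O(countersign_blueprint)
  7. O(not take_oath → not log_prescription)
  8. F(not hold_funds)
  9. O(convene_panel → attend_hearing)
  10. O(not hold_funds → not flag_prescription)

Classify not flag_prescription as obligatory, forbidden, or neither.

Neither

Premise 10 is O(not hold_funds → not flag_prescription), but O(not hold_funds) is not derivable from the premises, so it does not yield O(not flag_prescription).
No premise or chain of K-axiom applications forces O(not flag_prescription), and none forces O(flag_prescription). So not flag_prescription is neither obligatory nor forbidden under these norms.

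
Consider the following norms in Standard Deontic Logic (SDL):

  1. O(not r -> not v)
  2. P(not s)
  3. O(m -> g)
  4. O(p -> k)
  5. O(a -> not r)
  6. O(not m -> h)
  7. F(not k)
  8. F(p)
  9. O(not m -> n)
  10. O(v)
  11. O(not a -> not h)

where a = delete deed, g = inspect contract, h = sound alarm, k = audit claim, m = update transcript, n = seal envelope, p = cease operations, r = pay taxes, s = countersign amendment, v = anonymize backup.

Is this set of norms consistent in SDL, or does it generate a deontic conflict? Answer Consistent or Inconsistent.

Consistent

Premise 4 is O(p -> k); even if O(k) held, inferring O(p) would be affirming the consequent — invalid.
So O(p) is not derivable, and the apparent clash with O(not p) does not arise.
A world satisfying every obligation exists (e.g. a=false, g=true, h=false, k=true, m=true, n=false, p=false, r=true, s=false, v=true); no atom is both obligatory and forbidden, so the set is consistent.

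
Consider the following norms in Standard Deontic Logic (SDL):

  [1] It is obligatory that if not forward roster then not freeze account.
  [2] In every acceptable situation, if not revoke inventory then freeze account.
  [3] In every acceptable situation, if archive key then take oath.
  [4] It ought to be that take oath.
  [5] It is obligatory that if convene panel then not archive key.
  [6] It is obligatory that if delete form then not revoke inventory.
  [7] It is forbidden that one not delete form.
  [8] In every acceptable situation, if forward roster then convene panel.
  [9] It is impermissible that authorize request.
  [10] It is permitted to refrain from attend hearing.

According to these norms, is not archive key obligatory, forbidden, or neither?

Obligatory

F(¬delete_form) at premise 7 means O(delete_form).
From O(delete_form) and premise 6, O(delete_form → ¬revoke_inventory), we obtain O(¬revoke_inventory).
Applying K to premise 2 (O(¬revoke_inventory → freeze_account)) and O(¬revoke_inventory) yields O(freeze_account).
Premise 1, O(¬forward_roster → ¬freeze_account), contraposes to O(freeze_account → forward_roster); with O(freeze_account) we get O(forward_roster).
With premise 8, O(forward_roster → convene_panel), the K-axiom yields O(convene_panel).
Premise 5 is O(convene_panel → ¬archive_key); since O(convene_panel), deontic closure gives O(¬archive_key).
Premises 3, 4, 9, 10 do not contribute to this derivation.
Hence ¬archive_key is obligatory.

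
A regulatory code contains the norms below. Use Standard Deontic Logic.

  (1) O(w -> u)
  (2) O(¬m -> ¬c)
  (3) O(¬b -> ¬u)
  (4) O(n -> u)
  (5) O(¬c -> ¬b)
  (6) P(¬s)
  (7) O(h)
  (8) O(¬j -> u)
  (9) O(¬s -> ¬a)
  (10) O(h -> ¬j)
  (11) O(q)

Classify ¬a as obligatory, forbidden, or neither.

Premise 9 is O(¬s -> ¬a), but O(¬s) is not derivable from the premises (the permission P(¬s) asserts only ¬O(s), not O(¬s)), so it does not yield O(¬a).
No premise or chain of K-axiom applications forces O(¬a), and none forces O(a). So ¬a is neither obligatory nor forbidden under these norms.

Neither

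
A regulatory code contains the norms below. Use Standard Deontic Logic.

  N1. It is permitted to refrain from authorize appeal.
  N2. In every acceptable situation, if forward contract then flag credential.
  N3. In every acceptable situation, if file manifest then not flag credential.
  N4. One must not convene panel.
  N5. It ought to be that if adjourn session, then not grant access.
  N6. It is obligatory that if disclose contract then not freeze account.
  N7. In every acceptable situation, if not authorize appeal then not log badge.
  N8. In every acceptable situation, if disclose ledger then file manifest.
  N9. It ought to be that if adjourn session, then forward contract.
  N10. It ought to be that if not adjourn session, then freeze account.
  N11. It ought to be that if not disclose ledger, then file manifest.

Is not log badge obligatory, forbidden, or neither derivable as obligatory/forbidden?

Neither

Premise 7 is O(¬authorize_appeal → ¬log_badge), but O(¬authorize_appeal) is not derivable from the premises (the permission P(¬authorize_appeal) asserts only ¬O(authorize_appeal), not O(¬authorize_appeal)), so it does not yield O(¬log_badge).
No premise or chain of K-axiom applications forces O(¬log_badge), and none forces O(log_badge). So ¬log_badge is neither obligatory nor forbidden under these norms.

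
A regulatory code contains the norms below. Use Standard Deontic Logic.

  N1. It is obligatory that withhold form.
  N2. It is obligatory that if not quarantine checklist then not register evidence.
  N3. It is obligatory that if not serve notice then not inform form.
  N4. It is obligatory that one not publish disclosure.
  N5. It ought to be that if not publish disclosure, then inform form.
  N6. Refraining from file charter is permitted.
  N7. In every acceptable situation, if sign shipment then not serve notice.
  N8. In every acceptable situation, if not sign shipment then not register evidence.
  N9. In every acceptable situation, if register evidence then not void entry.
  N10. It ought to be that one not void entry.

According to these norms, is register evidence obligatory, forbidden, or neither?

Forbidden

Premise 4 gives O(¬publish_disclosure).
Applying K to premise 5 (O(¬publish_disclosure → inform_form)) and O(¬publish_disclosure) yields O(inform_form).
Premise 3 is O(¬serve_notice → ¬inform_form); contrapositively O(inform_form → serve_notice). Since O(inform_form) holds, K gives O(serve_notice).
Premise 7, O(sign_shipment → ¬serve_notice), contraposes to O(serve_notice → ¬sign_shipment); with O(serve_notice) we get O(¬sign_shipment).
Applying K to premise 8 (O(¬sign_shipment → ¬register_evidence)) and O(¬sign_shipment) yields O(¬register_evidence).
Premises 1, 2, 6, 9, 10 do not contribute to this derivation.
Thus O(¬register_evidence), which is F(register_evidence): register_evidence is forbidden.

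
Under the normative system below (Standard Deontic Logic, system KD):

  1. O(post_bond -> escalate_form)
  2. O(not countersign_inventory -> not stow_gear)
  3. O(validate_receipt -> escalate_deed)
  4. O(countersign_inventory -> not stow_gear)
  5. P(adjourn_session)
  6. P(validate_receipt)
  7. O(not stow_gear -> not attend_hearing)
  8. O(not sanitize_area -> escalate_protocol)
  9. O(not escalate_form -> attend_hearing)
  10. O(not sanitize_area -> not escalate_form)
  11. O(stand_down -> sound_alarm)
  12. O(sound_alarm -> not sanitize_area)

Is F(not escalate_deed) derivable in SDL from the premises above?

No

Premise 3 is O(validate_receipt -> escalate_deed), but O(validate_receipt) is not derivable from the premises (the permission P(validate_receipt) asserts only not O(not validate_receipt), not O(validate_receipt)), so it does not yield O(escalate_deed).
No other premise forces O(escalate_deed). An ideal world satisfying every premise can still have not escalate_deed true, so F(not escalate_deed) is not derivable.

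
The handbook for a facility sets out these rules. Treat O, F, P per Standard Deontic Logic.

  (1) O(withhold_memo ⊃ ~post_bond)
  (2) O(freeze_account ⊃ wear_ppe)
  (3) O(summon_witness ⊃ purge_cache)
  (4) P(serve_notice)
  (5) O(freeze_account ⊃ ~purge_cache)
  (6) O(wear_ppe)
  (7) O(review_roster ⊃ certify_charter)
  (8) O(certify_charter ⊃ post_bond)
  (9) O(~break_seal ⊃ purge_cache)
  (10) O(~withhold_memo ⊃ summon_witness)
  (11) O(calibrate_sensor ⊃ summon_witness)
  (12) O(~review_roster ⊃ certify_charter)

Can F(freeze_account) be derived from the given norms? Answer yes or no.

By case analysis on ~review_roster: premise 12 gives O(~review_roster ⊃ certify_charter) and premise 7 gives O(review_roster ⊃ certify_charter), so O(certify_charter) either way.
From O(certify_charter) and premise 8, O(certify_charter ⊃ post_bond), we obtain O(post_bond).
Premise 1, O(withhold_memo ⊃ ~post_bond), contraposes to O(post_bond ⊃ ~withhold_memo); with O(post_bond) we get O(~withhold_memo).
With premise 10, O(~withhold_memo ⊃ summon_witness), the K-axiom yields O(summon_witness).
Premise 3 is O(summon_witness ⊃ purge_cache); since O(summon_witness), deontic closure gives O(purge_cache).
Premise 5, O(freeze_account ⊃ ~purge_cache), contraposes to O(purge_cache ⊃ ~freeze_account); with O(purge_cache) we get O(~freeze_account).
Premises 2, 4, 6, 9, 11 do not contribute to this derivation.
So O(~freeze_account) holds, i.e. F(freeze_account). The claim follows.

Yes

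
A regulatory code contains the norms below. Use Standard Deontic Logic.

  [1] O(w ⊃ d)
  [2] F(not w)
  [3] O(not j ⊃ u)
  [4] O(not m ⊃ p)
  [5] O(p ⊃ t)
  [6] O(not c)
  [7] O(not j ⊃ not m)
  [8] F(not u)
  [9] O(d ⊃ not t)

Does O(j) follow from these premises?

Premise 2 is F(not w), i.e. O(w).
From O(w) and premise 1, O(w ⊃ d), we obtain O(d).
Applying K to premise 9 (O(d ⊃ not t)) and O(d) yields O(not t).
Premise 5 is O(p ⊃ t); contrapositively O(not t ⊃ not p). Since O(not t) holds, K gives O(not p).
Premise 4, O(not m ⊃ p), contraposes to O(not p ⊃ m); with O(not p) we get O(m).
Premise 7 is O(not j ⊃ not m); contrapositively O(m ⊃ j). Since O(m) holds, K gives O(j).
Premises 3, 6, 8 do not contribute to this derivation.
So O(j) follows.

Yes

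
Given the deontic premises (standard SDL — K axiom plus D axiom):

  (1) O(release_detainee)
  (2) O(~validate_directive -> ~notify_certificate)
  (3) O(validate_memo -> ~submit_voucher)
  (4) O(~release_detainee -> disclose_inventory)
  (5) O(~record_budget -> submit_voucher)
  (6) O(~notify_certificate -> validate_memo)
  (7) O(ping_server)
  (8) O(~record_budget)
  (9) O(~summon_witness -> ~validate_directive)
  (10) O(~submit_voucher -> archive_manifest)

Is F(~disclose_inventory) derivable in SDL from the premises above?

Premise 4 is O(~release_detainee -> disclose_inventory), but O(~release_detainee) is not derivable from the premises, so it does not yield O(disclose_inventory).
No other premise forces O(disclose_inventory). An ideal world satisfying every premise can still have ~disclose_inventory true, so F(~disclose_inventory) is not derivable.

No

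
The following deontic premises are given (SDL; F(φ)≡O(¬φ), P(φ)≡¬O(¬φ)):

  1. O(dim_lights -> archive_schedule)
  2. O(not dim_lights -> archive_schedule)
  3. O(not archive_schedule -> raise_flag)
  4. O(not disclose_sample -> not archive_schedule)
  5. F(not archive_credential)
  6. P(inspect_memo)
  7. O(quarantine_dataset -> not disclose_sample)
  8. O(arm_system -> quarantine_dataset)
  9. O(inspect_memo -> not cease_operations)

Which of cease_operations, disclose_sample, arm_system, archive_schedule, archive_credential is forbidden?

Premises 1 and 2 cover both cases: O(dim_lights -> archive_schedule) and O(not dim_lights -> archive_schedule). Since dim_lights ∨ not dim_lights is a tautology, O(archive_schedule) follows.
Premise 4, O(not disclose_sample -> not archive_schedule), contraposes to O(archive_schedule -> disclose_sample); with O(archive_schedule) we get O(disclose_sample).
Premise 7, O(quarantine_dataset -> not disclose_sample), contraposes to O(disclose_sample -> not quarantine_dataset); with O(disclose_sample) we get O(not quarantine_dataset).
The contrapositive of premise 8 (O(arm_system -> quarantine_dataset)) is O(not quarantine_dataset -> not arm_system), and O(not quarantine_dataset) is already established, so O(not arm_system).
So O(not arm_system) holds, i.e. arm_system is forbidden. None of the other listed options is forbidden under the premises.

arm_system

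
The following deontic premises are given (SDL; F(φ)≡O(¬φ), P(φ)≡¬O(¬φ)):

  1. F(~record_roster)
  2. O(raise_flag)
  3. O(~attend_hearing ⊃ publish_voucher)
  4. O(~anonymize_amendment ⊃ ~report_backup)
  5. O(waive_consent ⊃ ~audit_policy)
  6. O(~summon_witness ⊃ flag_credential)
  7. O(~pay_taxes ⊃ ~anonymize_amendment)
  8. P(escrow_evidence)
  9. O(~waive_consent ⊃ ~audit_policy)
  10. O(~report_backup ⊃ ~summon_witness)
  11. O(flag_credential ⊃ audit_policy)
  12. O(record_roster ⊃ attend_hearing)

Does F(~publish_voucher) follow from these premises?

No

Premise 3 is O(~attend_hearing ⊃ publish_voucher), but O(~attend_hearing) is not derivable from the premises, so it does not yield O(publish_voucher).
No other premise forces O(publish_voucher). An ideal world satisfying every premise can still have ~publish_voucher true, so F(~publish_voucher) is not derivable.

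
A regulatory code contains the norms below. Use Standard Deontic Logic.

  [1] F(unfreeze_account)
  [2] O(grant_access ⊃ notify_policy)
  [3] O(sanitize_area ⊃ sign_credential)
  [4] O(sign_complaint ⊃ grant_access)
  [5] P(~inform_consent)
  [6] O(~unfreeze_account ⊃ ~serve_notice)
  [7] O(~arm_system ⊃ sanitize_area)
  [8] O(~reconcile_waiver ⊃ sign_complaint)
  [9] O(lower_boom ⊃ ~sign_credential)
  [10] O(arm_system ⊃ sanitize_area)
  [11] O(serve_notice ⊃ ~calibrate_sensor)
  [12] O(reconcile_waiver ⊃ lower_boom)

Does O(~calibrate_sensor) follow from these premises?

No

Premise 11 is O(serve_notice ⊃ ~calibrate_sensor), but O(serve_notice) is not derivable from the premises, so it does not yield O(~calibrate_sensor).
No other premise forces O(~calibrate_sensor). An ideal world satisfying every premise can still have ~calibrate_sensor false, so O(~calibrate_sensor) is not derivable.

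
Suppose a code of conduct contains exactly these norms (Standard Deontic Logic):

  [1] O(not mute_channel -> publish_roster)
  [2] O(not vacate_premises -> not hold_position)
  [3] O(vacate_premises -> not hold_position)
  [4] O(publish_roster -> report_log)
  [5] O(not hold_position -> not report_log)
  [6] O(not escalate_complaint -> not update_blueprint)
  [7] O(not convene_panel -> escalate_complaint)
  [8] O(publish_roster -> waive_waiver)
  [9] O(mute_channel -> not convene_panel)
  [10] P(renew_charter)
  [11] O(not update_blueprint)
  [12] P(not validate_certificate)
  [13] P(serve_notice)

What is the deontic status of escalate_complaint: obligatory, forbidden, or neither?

Premises 3 and 2 are O(vacate_premises -> not hold_position) and O(not vacate_premises -> not hold_position); every ideal world satisfies vacate_premises or not vacate_premises, so in either case not hold_position holds — hence O(not hold_position).
With premise 5, O(not hold_position -> not report_log), the K-axiom yields O(not report_log).
Premise 4 is O(publish_roster -> report_log); contrapositively O(not report_log -> not publish_roster). Since O(not report_log) holds, K gives O(not publish_roster).
The contrapositive of premise 1 (O(not mute_channel -> publish_roster)) is O(not publish_roster -> mute_channel), and O(not publish_roster) is already established, so O(mute_channel).
With premise 9, O(mute_channel -> not convene_panel), the K-axiom yields O(not convene_panel).
With premise 7, O(not convene_panel -> escalate_complaint), the K-axiom yields O(escalate_complaint).
Premises 6, 8, 10, 11, 12, 13 do not contribute to this derivation.
Hence escalate_complaint is obligatory.

Obligatory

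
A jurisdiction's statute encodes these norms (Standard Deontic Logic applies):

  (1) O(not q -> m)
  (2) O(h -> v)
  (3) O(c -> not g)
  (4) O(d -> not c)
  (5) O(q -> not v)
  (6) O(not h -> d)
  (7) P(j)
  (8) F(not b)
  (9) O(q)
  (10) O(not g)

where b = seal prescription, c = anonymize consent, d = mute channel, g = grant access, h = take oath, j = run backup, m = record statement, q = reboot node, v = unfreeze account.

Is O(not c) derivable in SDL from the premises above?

Yes

From premise 9 we have O(q).
From O(q) and premise 5, O(q -> not v), we obtain O(not v).
The contrapositive of premise 2 (O(h -> v)) is O(not v -> not h), and O(not v) is already established, so O(not h).
From O(not h) and premise 6, O(not h -> d), we obtain O(d).
From O(d) and premise 4, O(d -> not c), we obtain O(not c).
Premises 1, 3, 7, 8, 10 do not contribute to this derivation.
So O(not c) follows.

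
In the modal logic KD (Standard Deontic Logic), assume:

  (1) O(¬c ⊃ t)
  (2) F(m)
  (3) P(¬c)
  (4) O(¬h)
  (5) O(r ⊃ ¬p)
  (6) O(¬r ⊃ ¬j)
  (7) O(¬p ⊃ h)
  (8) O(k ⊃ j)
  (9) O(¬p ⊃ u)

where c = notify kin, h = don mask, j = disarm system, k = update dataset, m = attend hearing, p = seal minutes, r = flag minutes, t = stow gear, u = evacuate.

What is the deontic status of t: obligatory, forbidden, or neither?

Premise 1 is O(¬c ⊃ t), but O(¬c) is not derivable from the premises (the permission P(¬c) asserts only ¬O(c), not O(¬c)), so it does not yield O(t).
No premise or chain of K-axiom applications forces O(t), and none forces O(¬t). So t is neither obligatory nor forbidden under these norms.

Neither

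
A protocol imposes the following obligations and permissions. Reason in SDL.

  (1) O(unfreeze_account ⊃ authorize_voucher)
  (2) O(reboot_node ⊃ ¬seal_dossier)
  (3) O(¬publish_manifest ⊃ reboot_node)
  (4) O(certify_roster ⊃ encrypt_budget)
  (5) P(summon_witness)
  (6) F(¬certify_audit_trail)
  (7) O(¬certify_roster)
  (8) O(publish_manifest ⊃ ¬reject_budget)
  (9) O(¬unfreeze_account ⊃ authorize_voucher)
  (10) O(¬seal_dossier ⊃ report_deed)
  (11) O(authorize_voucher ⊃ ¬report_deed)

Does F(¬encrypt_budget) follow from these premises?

Premise 4 is O(certify_roster ⊃ encrypt_budget), but O(certify_roster) is not derivable from the premises, so it does not yield O(encrypt_budget).
No other premise forces O(encrypt_budget). An ideal world satisfying every premise can still have ¬encrypt_budget true, so F(¬encrypt_budget) is not derivable.

No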